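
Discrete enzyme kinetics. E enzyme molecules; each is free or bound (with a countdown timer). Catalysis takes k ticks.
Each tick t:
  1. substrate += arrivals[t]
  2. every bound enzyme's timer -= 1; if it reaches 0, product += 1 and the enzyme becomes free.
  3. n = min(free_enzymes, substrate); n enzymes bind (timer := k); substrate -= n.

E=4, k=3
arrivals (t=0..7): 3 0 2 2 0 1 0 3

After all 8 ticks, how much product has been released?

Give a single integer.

Answer: 7

Derivation:
t=0: arr=3 -> substrate=0 bound=3 product=0
t=1: arr=0 -> substrate=0 bound=3 product=0
t=2: arr=2 -> substrate=1 bound=4 product=0
t=3: arr=2 -> substrate=0 bound=4 product=3
t=4: arr=0 -> substrate=0 bound=4 product=3
t=5: arr=1 -> substrate=0 bound=4 product=4
t=6: arr=0 -> substrate=0 bound=1 product=7
t=7: arr=3 -> substrate=0 bound=4 product=7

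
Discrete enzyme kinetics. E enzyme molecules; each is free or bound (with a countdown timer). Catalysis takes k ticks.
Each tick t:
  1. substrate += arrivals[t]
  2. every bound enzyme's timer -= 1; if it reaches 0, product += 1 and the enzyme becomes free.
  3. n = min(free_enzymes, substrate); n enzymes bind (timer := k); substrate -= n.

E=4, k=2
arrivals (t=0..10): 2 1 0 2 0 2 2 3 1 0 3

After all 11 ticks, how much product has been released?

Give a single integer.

t=0: arr=2 -> substrate=0 bound=2 product=0
t=1: arr=1 -> substrate=0 bound=3 product=0
t=2: arr=0 -> substrate=0 bound=1 product=2
t=3: arr=2 -> substrate=0 bound=2 product=3
t=4: arr=0 -> substrate=0 bound=2 product=3
t=5: arr=2 -> substrate=0 bound=2 product=5
t=6: arr=2 -> substrate=0 bound=4 product=5
t=7: arr=3 -> substrate=1 bound=4 product=7
t=8: arr=1 -> substrate=0 bound=4 product=9
t=9: arr=0 -> substrate=0 bound=2 product=11
t=10: arr=3 -> substrate=0 bound=3 product=13

Answer: 13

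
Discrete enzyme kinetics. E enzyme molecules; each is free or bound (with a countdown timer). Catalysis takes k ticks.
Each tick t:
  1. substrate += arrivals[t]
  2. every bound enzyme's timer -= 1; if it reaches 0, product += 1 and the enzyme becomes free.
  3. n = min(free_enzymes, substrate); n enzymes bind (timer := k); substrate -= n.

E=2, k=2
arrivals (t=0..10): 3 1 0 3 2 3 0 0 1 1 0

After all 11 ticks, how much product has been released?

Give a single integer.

Answer: 10

Derivation:
t=0: arr=3 -> substrate=1 bound=2 product=0
t=1: arr=1 -> substrate=2 bound=2 product=0
t=2: arr=0 -> substrate=0 bound=2 product=2
t=3: arr=3 -> substrate=3 bound=2 product=2
t=4: arr=2 -> substrate=3 bound=2 product=4
t=5: arr=3 -> substrate=6 bound=2 product=4
t=6: arr=0 -> substrate=4 bound=2 product=6
t=7: arr=0 -> substrate=4 bound=2 product=6
t=8: arr=1 -> substrate=3 bound=2 product=8
t=9: arr=1 -> substrate=4 bound=2 product=8
t=10: arr=0 -> substrate=2 bound=2 product=10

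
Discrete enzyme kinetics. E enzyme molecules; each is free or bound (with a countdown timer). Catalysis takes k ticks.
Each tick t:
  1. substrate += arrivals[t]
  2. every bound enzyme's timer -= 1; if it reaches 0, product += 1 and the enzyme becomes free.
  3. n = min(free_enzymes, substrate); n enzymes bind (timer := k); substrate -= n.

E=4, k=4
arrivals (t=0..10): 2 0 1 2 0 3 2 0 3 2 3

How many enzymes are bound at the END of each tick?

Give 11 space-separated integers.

Answer: 2 2 3 4 3 4 4 4 4 4 4

Derivation:
t=0: arr=2 -> substrate=0 bound=2 product=0
t=1: arr=0 -> substrate=0 bound=2 product=0
t=2: arr=1 -> substrate=0 bound=3 product=0
t=3: arr=2 -> substrate=1 bound=4 product=0
t=4: arr=0 -> substrate=0 bound=3 product=2
t=5: arr=3 -> substrate=2 bound=4 product=2
t=6: arr=2 -> substrate=3 bound=4 product=3
t=7: arr=0 -> substrate=2 bound=4 product=4
t=8: arr=3 -> substrate=4 bound=4 product=5
t=9: arr=2 -> substrate=5 bound=4 product=6
t=10: arr=3 -> substrate=7 bound=4 product=7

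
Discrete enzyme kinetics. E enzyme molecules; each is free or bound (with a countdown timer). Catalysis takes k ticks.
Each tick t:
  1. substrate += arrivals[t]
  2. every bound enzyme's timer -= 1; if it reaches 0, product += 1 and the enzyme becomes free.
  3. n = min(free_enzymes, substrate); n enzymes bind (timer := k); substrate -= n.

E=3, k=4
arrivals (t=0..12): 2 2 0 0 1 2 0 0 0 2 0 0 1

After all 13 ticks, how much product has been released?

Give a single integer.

t=0: arr=2 -> substrate=0 bound=2 product=0
t=1: arr=2 -> substrate=1 bound=3 product=0
t=2: arr=0 -> substrate=1 bound=3 product=0
t=3: arr=0 -> substrate=1 bound=3 product=0
t=4: arr=1 -> substrate=0 bound=3 product=2
t=5: arr=2 -> substrate=1 bound=3 product=3
t=6: arr=0 -> substrate=1 bound=3 product=3
t=7: arr=0 -> substrate=1 bound=3 product=3
t=8: arr=0 -> substrate=0 bound=2 product=5
t=9: arr=2 -> substrate=0 bound=3 product=6
t=10: arr=0 -> substrate=0 bound=3 product=6
t=11: arr=0 -> substrate=0 bound=3 product=6
t=12: arr=1 -> substrate=0 bound=3 product=7

Answer: 7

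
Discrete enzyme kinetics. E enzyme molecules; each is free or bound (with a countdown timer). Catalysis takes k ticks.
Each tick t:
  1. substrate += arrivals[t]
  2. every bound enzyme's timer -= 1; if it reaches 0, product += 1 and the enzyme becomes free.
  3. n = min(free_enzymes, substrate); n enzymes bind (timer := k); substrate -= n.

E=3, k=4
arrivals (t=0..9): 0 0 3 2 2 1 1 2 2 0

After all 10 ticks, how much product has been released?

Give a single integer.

Answer: 3

Derivation:
t=0: arr=0 -> substrate=0 bound=0 product=0
t=1: arr=0 -> substrate=0 bound=0 product=0
t=2: arr=3 -> substrate=0 bound=3 product=0
t=3: arr=2 -> substrate=2 bound=3 product=0
t=4: arr=2 -> substrate=4 bound=3 product=0
t=5: arr=1 -> substrate=5 bound=3 product=0
t=6: arr=1 -> substrate=3 bound=3 product=3
t=7: arr=2 -> substrate=5 bound=3 product=3
t=8: arr=2 -> substrate=7 bound=3 product=3
t=9: arr=0 -> substrate=7 bound=3 product=3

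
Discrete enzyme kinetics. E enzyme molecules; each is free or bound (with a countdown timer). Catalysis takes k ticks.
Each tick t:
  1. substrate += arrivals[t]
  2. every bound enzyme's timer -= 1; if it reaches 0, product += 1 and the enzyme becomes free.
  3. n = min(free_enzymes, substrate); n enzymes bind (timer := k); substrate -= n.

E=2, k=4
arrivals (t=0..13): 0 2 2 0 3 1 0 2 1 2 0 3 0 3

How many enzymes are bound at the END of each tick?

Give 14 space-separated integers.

t=0: arr=0 -> substrate=0 bound=0 product=0
t=1: arr=2 -> substrate=0 bound=2 product=0
t=2: arr=2 -> substrate=2 bound=2 product=0
t=3: arr=0 -> substrate=2 bound=2 product=0
t=4: arr=3 -> substrate=5 bound=2 product=0
t=5: arr=1 -> substrate=4 bound=2 product=2
t=6: arr=0 -> substrate=4 bound=2 product=2
t=7: arr=2 -> substrate=6 bound=2 product=2
t=8: arr=1 -> substrate=7 bound=2 product=2
t=9: arr=2 -> substrate=7 bound=2 product=4
t=10: arr=0 -> substrate=7 bound=2 product=4
t=11: arr=3 -> substrate=10 bound=2 product=4
t=12: arr=0 -> substrate=10 bound=2 product=4
t=13: arr=3 -> substrate=11 bound=2 product=6

Answer: 0 2 2 2 2 2 2 2 2 2 2 2 2 2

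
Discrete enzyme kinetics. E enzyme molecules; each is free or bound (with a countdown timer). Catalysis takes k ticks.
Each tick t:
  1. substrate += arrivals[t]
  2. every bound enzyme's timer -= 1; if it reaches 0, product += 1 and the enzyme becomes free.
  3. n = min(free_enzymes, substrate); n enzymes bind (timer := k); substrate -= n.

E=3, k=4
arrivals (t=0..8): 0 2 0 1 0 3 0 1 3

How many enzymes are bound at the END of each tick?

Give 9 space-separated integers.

t=0: arr=0 -> substrate=0 bound=0 product=0
t=1: arr=2 -> substrate=0 bound=2 product=0
t=2: arr=0 -> substrate=0 bound=2 product=0
t=3: arr=1 -> substrate=0 bound=3 product=0
t=4: arr=0 -> substrate=0 bound=3 product=0
t=5: arr=3 -> substrate=1 bound=3 product=2
t=6: arr=0 -> substrate=1 bound=3 product=2
t=7: arr=1 -> substrate=1 bound=3 product=3
t=8: arr=3 -> substrate=4 bound=3 product=3

Answer: 0 2 2 3 3 3 3 3 3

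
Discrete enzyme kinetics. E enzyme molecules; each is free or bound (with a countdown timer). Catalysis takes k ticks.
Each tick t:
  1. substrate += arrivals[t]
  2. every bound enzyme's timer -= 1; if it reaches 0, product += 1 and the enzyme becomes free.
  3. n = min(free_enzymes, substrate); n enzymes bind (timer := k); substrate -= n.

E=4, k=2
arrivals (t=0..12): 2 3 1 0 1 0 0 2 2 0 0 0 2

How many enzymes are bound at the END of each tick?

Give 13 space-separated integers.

Answer: 2 4 4 2 1 1 0 2 4 2 0 0 2

Derivation:
t=0: arr=2 -> substrate=0 bound=2 product=0
t=1: arr=3 -> substrate=1 bound=4 product=0
t=2: arr=1 -> substrate=0 bound=4 product=2
t=3: arr=0 -> substrate=0 bound=2 product=4
t=4: arr=1 -> substrate=0 bound=1 product=6
t=5: arr=0 -> substrate=0 bound=1 product=6
t=6: arr=0 -> substrate=0 bound=0 product=7
t=7: arr=2 -> substrate=0 bound=2 product=7
t=8: arr=2 -> substrate=0 bound=4 product=7
t=9: arr=0 -> substrate=0 bound=2 product=9
t=10: arr=0 -> substrate=0 bound=0 product=11
t=11: arr=0 -> substrate=0 bound=0 product=11
t=12: arr=2 -> substrate=0 bound=2 product=11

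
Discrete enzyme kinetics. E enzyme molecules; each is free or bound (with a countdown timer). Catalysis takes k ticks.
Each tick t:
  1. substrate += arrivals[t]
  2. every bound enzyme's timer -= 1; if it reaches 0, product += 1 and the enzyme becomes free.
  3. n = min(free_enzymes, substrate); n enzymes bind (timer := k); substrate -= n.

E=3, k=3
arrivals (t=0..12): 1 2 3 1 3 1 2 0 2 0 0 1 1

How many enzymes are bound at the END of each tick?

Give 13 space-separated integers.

Answer: 1 3 3 3 3 3 3 3 3 3 3 3 3

Derivation:
t=0: arr=1 -> substrate=0 bound=1 product=0
t=1: arr=2 -> substrate=0 bound=3 product=0
t=2: arr=3 -> substrate=3 bound=3 product=0
t=3: arr=1 -> substrate=3 bound=3 product=1
t=4: arr=3 -> substrate=4 bound=3 product=3
t=5: arr=1 -> substrate=5 bound=3 product=3
t=6: arr=2 -> substrate=6 bound=3 product=4
t=7: arr=0 -> substrate=4 bound=3 product=6
t=8: arr=2 -> substrate=6 bound=3 product=6
t=9: arr=0 -> substrate=5 bound=3 product=7
t=10: arr=0 -> substrate=3 bound=3 product=9
t=11: arr=1 -> substrate=4 bound=3 product=9
t=12: arr=1 -> substrate=4 bound=3 product=10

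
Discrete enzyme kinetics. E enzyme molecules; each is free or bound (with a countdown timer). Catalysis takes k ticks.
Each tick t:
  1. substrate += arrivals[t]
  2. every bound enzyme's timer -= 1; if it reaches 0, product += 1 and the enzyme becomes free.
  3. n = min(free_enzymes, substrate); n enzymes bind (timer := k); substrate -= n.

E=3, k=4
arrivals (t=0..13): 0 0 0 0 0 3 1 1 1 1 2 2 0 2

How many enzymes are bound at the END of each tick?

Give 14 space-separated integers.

Answer: 0 0 0 0 0 3 3 3 3 3 3 3 3 3

Derivation:
t=0: arr=0 -> substrate=0 bound=0 product=0
t=1: arr=0 -> substrate=0 bound=0 product=0
t=2: arr=0 -> substrate=0 bound=0 product=0
t=3: arr=0 -> substrate=0 bound=0 product=0
t=4: arr=0 -> substrate=0 bound=0 product=0
t=5: arr=3 -> substrate=0 bound=3 product=0
t=6: arr=1 -> substrate=1 bound=3 product=0
t=7: arr=1 -> substrate=2 bound=3 product=0
t=8: arr=1 -> substrate=3 bound=3 product=0
t=9: arr=1 -> substrate=1 bound=3 product=3
t=10: arr=2 -> substrate=3 bound=3 product=3
t=11: arr=2 -> substrate=5 bound=3 product=3
t=12: arr=0 -> substrate=5 bound=3 product=3
t=13: arr=2 -> substrate=4 bound=3 product=6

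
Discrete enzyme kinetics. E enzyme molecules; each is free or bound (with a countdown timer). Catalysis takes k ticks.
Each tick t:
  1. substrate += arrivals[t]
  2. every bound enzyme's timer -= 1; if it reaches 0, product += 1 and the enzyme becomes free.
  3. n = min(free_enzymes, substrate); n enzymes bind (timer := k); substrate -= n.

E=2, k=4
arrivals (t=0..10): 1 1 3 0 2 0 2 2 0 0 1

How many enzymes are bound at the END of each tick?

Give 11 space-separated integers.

t=0: arr=1 -> substrate=0 bound=1 product=0
t=1: arr=1 -> substrate=0 bound=2 product=0
t=2: arr=3 -> substrate=3 bound=2 product=0
t=3: arr=0 -> substrate=3 bound=2 product=0
t=4: arr=2 -> substrate=4 bound=2 product=1
t=5: arr=0 -> substrate=3 bound=2 product=2
t=6: arr=2 -> substrate=5 bound=2 product=2
t=7: arr=2 -> substrate=7 bound=2 product=2
t=8: arr=0 -> substrate=6 bound=2 product=3
t=9: arr=0 -> substrate=5 bound=2 product=4
t=10: arr=1 -> substrate=6 bound=2 product=4

Answer: 1 2 2 2 2 2 2 2 2 2 2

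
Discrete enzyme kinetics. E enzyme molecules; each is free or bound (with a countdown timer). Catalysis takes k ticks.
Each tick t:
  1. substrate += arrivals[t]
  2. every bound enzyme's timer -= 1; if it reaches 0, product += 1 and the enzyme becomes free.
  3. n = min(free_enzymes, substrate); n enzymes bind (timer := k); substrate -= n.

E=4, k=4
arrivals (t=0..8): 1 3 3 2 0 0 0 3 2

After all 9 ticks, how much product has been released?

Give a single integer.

Answer: 5

Derivation:
t=0: arr=1 -> substrate=0 bound=1 product=0
t=1: arr=3 -> substrate=0 bound=4 product=0
t=2: arr=3 -> substrate=3 bound=4 product=0
t=3: arr=2 -> substrate=5 bound=4 product=0
t=4: arr=0 -> substrate=4 bound=4 product=1
t=5: arr=0 -> substrate=1 bound=4 product=4
t=6: arr=0 -> substrate=1 bound=4 product=4
t=7: arr=3 -> substrate=4 bound=4 product=4
t=8: arr=2 -> substrate=5 bound=4 product=5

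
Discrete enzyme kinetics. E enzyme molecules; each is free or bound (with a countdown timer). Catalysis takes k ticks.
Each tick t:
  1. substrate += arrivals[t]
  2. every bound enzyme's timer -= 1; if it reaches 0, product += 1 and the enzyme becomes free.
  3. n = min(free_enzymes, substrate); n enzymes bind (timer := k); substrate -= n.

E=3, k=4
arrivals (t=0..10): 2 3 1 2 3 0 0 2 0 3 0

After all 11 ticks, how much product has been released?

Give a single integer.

t=0: arr=2 -> substrate=0 bound=2 product=0
t=1: arr=3 -> substrate=2 bound=3 product=0
t=2: arr=1 -> substrate=3 bound=3 product=0
t=3: arr=2 -> substrate=5 bound=3 product=0
t=4: arr=3 -> substrate=6 bound=3 product=2
t=5: arr=0 -> substrate=5 bound=3 product=3
t=6: arr=0 -> substrate=5 bound=3 product=3
t=7: arr=2 -> substrate=7 bound=3 product=3
t=8: arr=0 -> substrate=5 bound=3 product=5
t=9: arr=3 -> substrate=7 bound=3 product=6
t=10: arr=0 -> substrate=7 bound=3 product=6

Answer: 6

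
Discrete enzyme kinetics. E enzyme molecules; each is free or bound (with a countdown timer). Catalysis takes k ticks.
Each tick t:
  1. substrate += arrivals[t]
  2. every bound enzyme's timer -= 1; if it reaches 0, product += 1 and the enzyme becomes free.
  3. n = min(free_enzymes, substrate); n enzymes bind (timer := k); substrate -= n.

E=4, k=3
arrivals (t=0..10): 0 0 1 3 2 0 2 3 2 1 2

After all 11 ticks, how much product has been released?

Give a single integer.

t=0: arr=0 -> substrate=0 bound=0 product=0
t=1: arr=0 -> substrate=0 bound=0 product=0
t=2: arr=1 -> substrate=0 bound=1 product=0
t=3: arr=3 -> substrate=0 bound=4 product=0
t=4: arr=2 -> substrate=2 bound=4 product=0
t=5: arr=0 -> substrate=1 bound=4 product=1
t=6: arr=2 -> substrate=0 bound=4 product=4
t=7: arr=3 -> substrate=3 bound=4 product=4
t=8: arr=2 -> substrate=4 bound=4 product=5
t=9: arr=1 -> substrate=2 bound=4 product=8
t=10: arr=2 -> substrate=4 bound=4 product=8

Answer: 8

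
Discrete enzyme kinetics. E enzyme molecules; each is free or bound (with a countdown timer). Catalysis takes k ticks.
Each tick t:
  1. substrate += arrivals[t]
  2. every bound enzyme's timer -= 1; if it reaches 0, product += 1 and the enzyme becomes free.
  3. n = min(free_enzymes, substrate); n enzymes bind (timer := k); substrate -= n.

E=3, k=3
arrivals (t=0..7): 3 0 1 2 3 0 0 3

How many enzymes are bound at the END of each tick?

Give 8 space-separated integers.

Answer: 3 3 3 3 3 3 3 3

Derivation:
t=0: arr=3 -> substrate=0 bound=3 product=0
t=1: arr=0 -> substrate=0 bound=3 product=0
t=2: arr=1 -> substrate=1 bound=3 product=0
t=3: arr=2 -> substrate=0 bound=3 product=3
t=4: arr=3 -> substrate=3 bound=3 product=3
t=5: arr=0 -> substrate=3 bound=3 product=3
t=6: arr=0 -> substrate=0 bound=3 product=6
t=7: arr=3 -> substrate=3 bound=3 product=6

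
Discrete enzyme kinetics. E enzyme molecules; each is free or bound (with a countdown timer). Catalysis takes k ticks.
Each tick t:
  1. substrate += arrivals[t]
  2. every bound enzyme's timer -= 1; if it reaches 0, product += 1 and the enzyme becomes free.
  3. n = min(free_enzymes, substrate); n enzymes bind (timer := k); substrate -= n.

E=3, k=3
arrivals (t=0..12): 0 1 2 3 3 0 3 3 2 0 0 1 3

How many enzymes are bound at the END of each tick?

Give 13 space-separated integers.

t=0: arr=0 -> substrate=0 bound=0 product=0
t=1: arr=1 -> substrate=0 bound=1 product=0
t=2: arr=2 -> substrate=0 bound=3 product=0
t=3: arr=3 -> substrate=3 bound=3 product=0
t=4: arr=3 -> substrate=5 bound=3 product=1
t=5: arr=0 -> substrate=3 bound=3 product=3
t=6: arr=3 -> substrate=6 bound=3 product=3
t=7: arr=3 -> substrate=8 bound=3 product=4
t=8: arr=2 -> substrate=8 bound=3 product=6
t=9: arr=0 -> substrate=8 bound=3 product=6
t=10: arr=0 -> substrate=7 bound=3 product=7
t=11: arr=1 -> substrate=6 bound=3 product=9
t=12: arr=3 -> substrate=9 bound=3 product=9

Answer: 0 1 3 3 3 3 3 3 3 3 3 3 3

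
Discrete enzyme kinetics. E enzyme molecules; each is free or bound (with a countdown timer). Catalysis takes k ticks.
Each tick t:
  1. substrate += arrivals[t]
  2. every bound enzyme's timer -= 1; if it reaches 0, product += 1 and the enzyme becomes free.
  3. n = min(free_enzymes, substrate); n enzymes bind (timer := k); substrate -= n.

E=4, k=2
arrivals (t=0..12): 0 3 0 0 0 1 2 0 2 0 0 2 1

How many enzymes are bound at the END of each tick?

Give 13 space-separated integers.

t=0: arr=0 -> substrate=0 bound=0 product=0
t=1: arr=3 -> substrate=0 bound=3 product=0
t=2: arr=0 -> substrate=0 bound=3 product=0
t=3: arr=0 -> substrate=0 bound=0 product=3
t=4: arr=0 -> substrate=0 bound=0 product=3
t=5: arr=1 -> substrate=0 bound=1 product=3
t=6: arr=2 -> substrate=0 bound=3 product=3
t=7: arr=0 -> substrate=0 bound=2 product=4
t=8: arr=2 -> substrate=0 bound=2 product=6
t=9: arr=0 -> substrate=0 bound=2 product=6
t=10: arr=0 -> substrate=0 bound=0 product=8
t=11: arr=2 -> substrate=0 bound=2 product=8
t=12: arr=1 -> substrate=0 bound=3 product=8

Answer: 0 3 3 0 0 1 3 2 2 2 0 2 3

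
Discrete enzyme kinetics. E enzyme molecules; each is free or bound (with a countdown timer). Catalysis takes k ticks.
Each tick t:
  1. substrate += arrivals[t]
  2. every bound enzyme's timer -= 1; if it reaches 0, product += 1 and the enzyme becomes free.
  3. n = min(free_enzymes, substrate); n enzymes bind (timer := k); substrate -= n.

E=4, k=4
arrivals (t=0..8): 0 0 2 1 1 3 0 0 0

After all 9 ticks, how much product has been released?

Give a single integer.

Answer: 4

Derivation:
t=0: arr=0 -> substrate=0 bound=0 product=0
t=1: arr=0 -> substrate=0 bound=0 product=0
t=2: arr=2 -> substrate=0 bound=2 product=0
t=3: arr=1 -> substrate=0 bound=3 product=0
t=4: arr=1 -> substrate=0 bound=4 product=0
t=5: arr=3 -> substrate=3 bound=4 product=0
t=6: arr=0 -> substrate=1 bound=4 product=2
t=7: arr=0 -> substrate=0 bound=4 product=3
t=8: arr=0 -> substrate=0 bound=3 product=4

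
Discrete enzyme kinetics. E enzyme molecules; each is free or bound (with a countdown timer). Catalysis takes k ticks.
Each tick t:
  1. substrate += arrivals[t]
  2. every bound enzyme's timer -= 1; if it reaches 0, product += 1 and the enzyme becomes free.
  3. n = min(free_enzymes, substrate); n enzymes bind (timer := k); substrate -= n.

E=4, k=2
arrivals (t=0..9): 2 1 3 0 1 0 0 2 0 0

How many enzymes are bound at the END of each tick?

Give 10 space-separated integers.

Answer: 2 3 4 3 1 1 0 2 2 0

Derivation:
t=0: arr=2 -> substrate=0 bound=2 product=0
t=1: arr=1 -> substrate=0 bound=3 product=0
t=2: arr=3 -> substrate=0 bound=4 product=2
t=3: arr=0 -> substrate=0 bound=3 product=3
t=4: arr=1 -> substrate=0 bound=1 product=6
t=5: arr=0 -> substrate=0 bound=1 product=6
t=6: arr=0 -> substrate=0 bound=0 product=7
t=7: arr=2 -> substrate=0 bound=2 product=7
t=8: arr=0 -> substrate=0 bound=2 product=7
t=9: arr=0 -> substrate=0 bound=0 product=9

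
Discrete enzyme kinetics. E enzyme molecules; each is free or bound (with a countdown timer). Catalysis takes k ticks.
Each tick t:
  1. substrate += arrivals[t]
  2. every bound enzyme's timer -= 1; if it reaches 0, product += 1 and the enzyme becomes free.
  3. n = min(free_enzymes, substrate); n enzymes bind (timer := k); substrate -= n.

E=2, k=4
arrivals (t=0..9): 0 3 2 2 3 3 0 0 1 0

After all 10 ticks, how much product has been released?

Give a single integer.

Answer: 4

Derivation:
t=0: arr=0 -> substrate=0 bound=0 product=0
t=1: arr=3 -> substrate=1 bound=2 product=0
t=2: arr=2 -> substrate=3 bound=2 product=0
t=3: arr=2 -> substrate=5 bound=2 product=0
t=4: arr=3 -> substrate=8 bound=2 product=0
t=5: arr=3 -> substrate=9 bound=2 product=2
t=6: arr=0 -> substrate=9 bound=2 product=2
t=7: arr=0 -> substrate=9 bound=2 product=2
t=8: arr=1 -> substrate=10 bound=2 product=2
t=9: arr=0 -> substrate=8 bound=2 product=4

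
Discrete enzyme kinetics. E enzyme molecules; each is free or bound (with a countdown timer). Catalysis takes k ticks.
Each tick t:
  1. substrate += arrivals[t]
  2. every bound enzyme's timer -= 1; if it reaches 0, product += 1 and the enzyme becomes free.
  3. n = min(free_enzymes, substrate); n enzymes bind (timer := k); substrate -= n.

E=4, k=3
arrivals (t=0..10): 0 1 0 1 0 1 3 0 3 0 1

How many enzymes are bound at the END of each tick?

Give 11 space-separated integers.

t=0: arr=0 -> substrate=0 bound=0 product=0
t=1: arr=1 -> substrate=0 bound=1 product=0
t=2: arr=0 -> substrate=0 bound=1 product=0
t=3: arr=1 -> substrate=0 bound=2 product=0
t=4: arr=0 -> substrate=0 bound=1 product=1
t=5: arr=1 -> substrate=0 bound=2 product=1
t=6: arr=3 -> substrate=0 bound=4 product=2
t=7: arr=0 -> substrate=0 bound=4 product=2
t=8: arr=3 -> substrate=2 bound=4 product=3
t=9: arr=0 -> substrate=0 bound=3 product=6
t=10: arr=1 -> substrate=0 bound=4 product=6

Answer: 0 1 1 2 1 2 4 4 4 3 4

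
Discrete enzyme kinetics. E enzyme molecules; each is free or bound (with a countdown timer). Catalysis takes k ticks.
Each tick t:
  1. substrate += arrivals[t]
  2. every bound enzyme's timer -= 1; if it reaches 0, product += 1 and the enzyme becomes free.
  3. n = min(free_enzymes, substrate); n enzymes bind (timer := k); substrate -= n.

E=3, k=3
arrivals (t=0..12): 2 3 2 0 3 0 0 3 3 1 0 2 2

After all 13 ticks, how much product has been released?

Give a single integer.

t=0: arr=2 -> substrate=0 bound=2 product=0
t=1: arr=3 -> substrate=2 bound=3 product=0
t=2: arr=2 -> substrate=4 bound=3 product=0
t=3: arr=0 -> substrate=2 bound=3 product=2
t=4: arr=3 -> substrate=4 bound=3 product=3
t=5: arr=0 -> substrate=4 bound=3 product=3
t=6: arr=0 -> substrate=2 bound=3 product=5
t=7: arr=3 -> substrate=4 bound=3 product=6
t=8: arr=3 -> substrate=7 bound=3 product=6
t=9: arr=1 -> substrate=6 bound=3 product=8
t=10: arr=0 -> substrate=5 bound=3 product=9
t=11: arr=2 -> substrate=7 bound=3 product=9
t=12: arr=2 -> substrate=7 bound=3 product=11

Answer: 11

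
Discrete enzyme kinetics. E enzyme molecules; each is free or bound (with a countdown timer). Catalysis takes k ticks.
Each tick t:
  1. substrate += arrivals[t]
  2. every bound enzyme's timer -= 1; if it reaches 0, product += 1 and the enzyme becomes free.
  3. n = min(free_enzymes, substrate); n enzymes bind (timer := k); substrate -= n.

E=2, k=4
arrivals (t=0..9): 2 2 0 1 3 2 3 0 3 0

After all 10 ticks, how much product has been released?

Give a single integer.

Answer: 4

Derivation:
t=0: arr=2 -> substrate=0 bound=2 product=0
t=1: arr=2 -> substrate=2 bound=2 product=0
t=2: arr=0 -> substrate=2 bound=2 product=0
t=3: arr=1 -> substrate=3 bound=2 product=0
t=4: arr=3 -> substrate=4 bound=2 product=2
t=5: arr=2 -> substrate=6 bound=2 product=2
t=6: arr=3 -> substrate=9 bound=2 product=2
t=7: arr=0 -> substrate=9 bound=2 product=2
t=8: arr=3 -> substrate=10 bound=2 product=4
t=9: arr=0 -> substrate=10 bound=2 product=4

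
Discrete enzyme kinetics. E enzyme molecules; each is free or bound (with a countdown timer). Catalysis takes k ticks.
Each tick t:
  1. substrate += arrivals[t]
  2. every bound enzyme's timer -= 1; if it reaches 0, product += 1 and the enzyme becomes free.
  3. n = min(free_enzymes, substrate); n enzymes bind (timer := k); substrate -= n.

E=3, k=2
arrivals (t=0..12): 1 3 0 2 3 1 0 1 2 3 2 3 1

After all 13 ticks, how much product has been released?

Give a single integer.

t=0: arr=1 -> substrate=0 bound=1 product=0
t=1: arr=3 -> substrate=1 bound=3 product=0
t=2: arr=0 -> substrate=0 bound=3 product=1
t=3: arr=2 -> substrate=0 bound=3 product=3
t=4: arr=3 -> substrate=2 bound=3 product=4
t=5: arr=1 -> substrate=1 bound=3 product=6
t=6: arr=0 -> substrate=0 bound=3 product=7
t=7: arr=1 -> substrate=0 bound=2 product=9
t=8: arr=2 -> substrate=0 bound=3 product=10
t=9: arr=3 -> substrate=2 bound=3 product=11
t=10: arr=2 -> substrate=2 bound=3 product=13
t=11: arr=3 -> substrate=4 bound=3 product=14
t=12: arr=1 -> substrate=3 bound=3 product=16

Answer: 16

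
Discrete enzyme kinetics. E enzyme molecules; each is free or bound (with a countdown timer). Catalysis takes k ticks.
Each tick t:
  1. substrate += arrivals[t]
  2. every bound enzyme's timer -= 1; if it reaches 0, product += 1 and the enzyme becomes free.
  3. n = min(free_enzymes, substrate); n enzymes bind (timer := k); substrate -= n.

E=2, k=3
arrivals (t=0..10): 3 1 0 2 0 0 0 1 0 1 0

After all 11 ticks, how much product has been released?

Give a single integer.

t=0: arr=3 -> substrate=1 bound=2 product=0
t=1: arr=1 -> substrate=2 bound=2 product=0
t=2: arr=0 -> substrate=2 bound=2 product=0
t=3: arr=2 -> substrate=2 bound=2 product=2
t=4: arr=0 -> substrate=2 bound=2 product=2
t=5: arr=0 -> substrate=2 bound=2 product=2
t=6: arr=0 -> substrate=0 bound=2 product=4
t=7: arr=1 -> substrate=1 bound=2 product=4
t=8: arr=0 -> substrate=1 bound=2 product=4
t=9: arr=1 -> substrate=0 bound=2 product=6
t=10: arr=0 -> substrate=0 bound=2 product=6

Answer: 6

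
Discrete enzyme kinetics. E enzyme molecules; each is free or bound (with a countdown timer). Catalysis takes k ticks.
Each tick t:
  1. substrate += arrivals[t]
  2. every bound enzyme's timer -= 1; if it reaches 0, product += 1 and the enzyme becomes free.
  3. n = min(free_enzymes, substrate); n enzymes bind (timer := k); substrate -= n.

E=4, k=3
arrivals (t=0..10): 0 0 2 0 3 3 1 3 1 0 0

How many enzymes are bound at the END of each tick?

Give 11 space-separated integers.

Answer: 0 0 2 2 4 4 4 4 4 4 4

Derivation:
t=0: arr=0 -> substrate=0 bound=0 product=0
t=1: arr=0 -> substrate=0 bound=0 product=0
t=2: arr=2 -> substrate=0 bound=2 product=0
t=3: arr=0 -> substrate=0 bound=2 product=0
t=4: arr=3 -> substrate=1 bound=4 product=0
t=5: arr=3 -> substrate=2 bound=4 product=2
t=6: arr=1 -> substrate=3 bound=4 product=2
t=7: arr=3 -> substrate=4 bound=4 product=4
t=8: arr=1 -> substrate=3 bound=4 product=6
t=9: arr=0 -> substrate=3 bound=4 product=6
t=10: arr=0 -> substrate=1 bound=4 product=8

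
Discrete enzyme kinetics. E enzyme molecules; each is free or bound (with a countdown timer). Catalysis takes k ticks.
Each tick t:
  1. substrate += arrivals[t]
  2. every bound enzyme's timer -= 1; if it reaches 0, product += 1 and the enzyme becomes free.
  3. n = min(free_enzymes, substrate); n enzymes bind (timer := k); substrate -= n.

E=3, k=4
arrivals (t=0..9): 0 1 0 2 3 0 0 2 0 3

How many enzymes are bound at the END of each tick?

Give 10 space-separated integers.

Answer: 0 1 1 3 3 3 3 3 3 3

Derivation:
t=0: arr=0 -> substrate=0 bound=0 product=0
t=1: arr=1 -> substrate=0 bound=1 product=0
t=2: arr=0 -> substrate=0 bound=1 product=0
t=3: arr=2 -> substrate=0 bound=3 product=0
t=4: arr=3 -> substrate=3 bound=3 product=0
t=5: arr=0 -> substrate=2 bound=3 product=1
t=6: arr=0 -> substrate=2 bound=3 product=1
t=7: arr=2 -> substrate=2 bound=3 product=3
t=8: arr=0 -> substrate=2 bound=3 product=3
t=9: arr=3 -> substrate=4 bound=3 product=4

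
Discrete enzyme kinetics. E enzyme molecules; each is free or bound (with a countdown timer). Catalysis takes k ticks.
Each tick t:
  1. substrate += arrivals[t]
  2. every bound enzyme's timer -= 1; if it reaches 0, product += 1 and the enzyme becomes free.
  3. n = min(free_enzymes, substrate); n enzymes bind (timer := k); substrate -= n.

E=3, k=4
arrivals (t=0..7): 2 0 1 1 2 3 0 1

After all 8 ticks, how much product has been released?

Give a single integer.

Answer: 3

Derivation:
t=0: arr=2 -> substrate=0 bound=2 product=0
t=1: arr=0 -> substrate=0 bound=2 product=0
t=2: arr=1 -> substrate=0 bound=3 product=0
t=3: arr=1 -> substrate=1 bound=3 product=0
t=4: arr=2 -> substrate=1 bound=3 product=2
t=5: arr=3 -> substrate=4 bound=3 product=2
t=6: arr=0 -> substrate=3 bound=3 product=3
t=7: arr=1 -> substrate=4 bound=3 product=3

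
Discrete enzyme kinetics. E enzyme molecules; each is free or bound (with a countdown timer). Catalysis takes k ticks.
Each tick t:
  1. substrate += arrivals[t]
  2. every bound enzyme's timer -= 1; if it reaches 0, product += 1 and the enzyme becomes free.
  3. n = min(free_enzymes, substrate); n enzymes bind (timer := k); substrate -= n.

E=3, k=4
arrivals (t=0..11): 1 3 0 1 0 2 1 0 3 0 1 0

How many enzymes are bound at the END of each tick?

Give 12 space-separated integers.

Answer: 1 3 3 3 3 3 3 3 3 3 3 3

Derivation:
t=0: arr=1 -> substrate=0 bound=1 product=0
t=1: arr=3 -> substrate=1 bound=3 product=0
t=2: arr=0 -> substrate=1 bound=3 product=0
t=3: arr=1 -> substrate=2 bound=3 product=0
t=4: arr=0 -> substrate=1 bound=3 product=1
t=5: arr=2 -> substrate=1 bound=3 product=3
t=6: arr=1 -> substrate=2 bound=3 product=3
t=7: arr=0 -> substrate=2 bound=3 product=3
t=8: arr=3 -> substrate=4 bound=3 product=4
t=9: arr=0 -> substrate=2 bound=3 product=6
t=10: arr=1 -> substrate=3 bound=3 product=6
t=11: arr=0 -> substrate=3 bound=3 product=6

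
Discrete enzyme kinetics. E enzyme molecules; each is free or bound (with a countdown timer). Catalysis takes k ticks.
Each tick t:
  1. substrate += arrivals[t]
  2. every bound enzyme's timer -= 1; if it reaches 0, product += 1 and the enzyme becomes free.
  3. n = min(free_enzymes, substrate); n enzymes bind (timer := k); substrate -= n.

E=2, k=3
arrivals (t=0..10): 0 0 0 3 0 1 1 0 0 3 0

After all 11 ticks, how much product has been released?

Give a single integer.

t=0: arr=0 -> substrate=0 bound=0 product=0
t=1: arr=0 -> substrate=0 bound=0 product=0
t=2: arr=0 -> substrate=0 bound=0 product=0
t=3: arr=3 -> substrate=1 bound=2 product=0
t=4: arr=0 -> substrate=1 bound=2 product=0
t=5: arr=1 -> substrate=2 bound=2 product=0
t=6: arr=1 -> substrate=1 bound=2 product=2
t=7: arr=0 -> substrate=1 bound=2 product=2
t=8: arr=0 -> substrate=1 bound=2 product=2
t=9: arr=3 -> substrate=2 bound=2 product=4
t=10: arr=0 -> substrate=2 bound=2 product=4

Answer: 4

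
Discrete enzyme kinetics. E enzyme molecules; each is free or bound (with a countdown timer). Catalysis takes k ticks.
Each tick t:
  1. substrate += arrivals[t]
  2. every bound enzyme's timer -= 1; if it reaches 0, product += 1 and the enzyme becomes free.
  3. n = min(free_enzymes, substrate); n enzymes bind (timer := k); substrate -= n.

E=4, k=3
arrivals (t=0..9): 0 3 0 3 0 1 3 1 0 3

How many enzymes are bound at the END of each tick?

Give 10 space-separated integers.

Answer: 0 3 3 4 3 4 4 4 4 4

Derivation:
t=0: arr=0 -> substrate=0 bound=0 product=0
t=1: arr=3 -> substrate=0 bound=3 product=0
t=2: arr=0 -> substrate=0 bound=3 product=0
t=3: arr=3 -> substrate=2 bound=4 product=0
t=4: arr=0 -> substrate=0 bound=3 product=3
t=5: arr=1 -> substrate=0 bound=4 product=3
t=6: arr=3 -> substrate=2 bound=4 product=4
t=7: arr=1 -> substrate=1 bound=4 product=6
t=8: arr=0 -> substrate=0 bound=4 product=7
t=9: arr=3 -> substrate=2 bound=4 product=8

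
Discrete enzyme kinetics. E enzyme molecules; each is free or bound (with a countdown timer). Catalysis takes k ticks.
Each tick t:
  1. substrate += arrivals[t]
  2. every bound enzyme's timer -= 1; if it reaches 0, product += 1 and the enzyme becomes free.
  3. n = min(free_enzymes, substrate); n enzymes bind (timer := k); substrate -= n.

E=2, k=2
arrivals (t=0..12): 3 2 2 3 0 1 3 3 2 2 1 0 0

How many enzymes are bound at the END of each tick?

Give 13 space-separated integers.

Answer: 2 2 2 2 2 2 2 2 2 2 2 2 2

Derivation:
t=0: arr=3 -> substrate=1 bound=2 product=0
t=1: arr=2 -> substrate=3 bound=2 product=0
t=2: arr=2 -> substrate=3 bound=2 product=2
t=3: arr=3 -> substrate=6 bound=2 product=2
t=4: arr=0 -> substrate=4 bound=2 product=4
t=5: arr=1 -> substrate=5 bound=2 product=4
t=6: arr=3 -> substrate=6 bound=2 product=6
t=7: arr=3 -> substrate=9 bound=2 product=6
t=8: arr=2 -> substrate=9 bound=2 product=8
t=9: arr=2 -> substrate=11 bound=2 product=8
t=10: arr=1 -> substrate=10 bound=2 product=10
t=11: arr=0 -> substrate=10 bound=2 product=10
t=12: arr=0 -> substrate=8 bound=2 product=12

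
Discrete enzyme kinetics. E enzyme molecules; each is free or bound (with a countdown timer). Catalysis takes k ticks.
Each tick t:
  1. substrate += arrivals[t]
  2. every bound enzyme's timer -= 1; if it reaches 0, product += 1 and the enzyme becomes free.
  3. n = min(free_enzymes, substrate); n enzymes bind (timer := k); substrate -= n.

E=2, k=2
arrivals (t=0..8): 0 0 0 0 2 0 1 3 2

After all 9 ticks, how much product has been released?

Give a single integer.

Answer: 3

Derivation:
t=0: arr=0 -> substrate=0 bound=0 product=0
t=1: arr=0 -> substrate=0 bound=0 product=0
t=2: arr=0 -> substrate=0 bound=0 product=0
t=3: arr=0 -> substrate=0 bound=0 product=0
t=4: arr=2 -> substrate=0 bound=2 product=0
t=5: arr=0 -> substrate=0 bound=2 product=0
t=6: arr=1 -> substrate=0 bound=1 product=2
t=7: arr=3 -> substrate=2 bound=2 product=2
t=8: arr=2 -> substrate=3 bound=2 product=3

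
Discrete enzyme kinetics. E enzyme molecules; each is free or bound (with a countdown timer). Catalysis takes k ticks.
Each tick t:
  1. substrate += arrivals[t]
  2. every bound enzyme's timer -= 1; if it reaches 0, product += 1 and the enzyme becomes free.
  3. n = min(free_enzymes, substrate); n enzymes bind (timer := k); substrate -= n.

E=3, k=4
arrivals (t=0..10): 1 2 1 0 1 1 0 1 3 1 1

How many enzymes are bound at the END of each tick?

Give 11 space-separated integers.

t=0: arr=1 -> substrate=0 bound=1 product=0
t=1: arr=2 -> substrate=0 bound=3 product=0
t=2: arr=1 -> substrate=1 bound=3 product=0
t=3: arr=0 -> substrate=1 bound=3 product=0
t=4: arr=1 -> substrate=1 bound=3 product=1
t=5: arr=1 -> substrate=0 bound=3 product=3
t=6: arr=0 -> substrate=0 bound=3 product=3
t=7: arr=1 -> substrate=1 bound=3 product=3
t=8: arr=3 -> substrate=3 bound=3 product=4
t=9: arr=1 -> substrate=2 bound=3 product=6
t=10: arr=1 -> substrate=3 bound=3 product=6

Answer: 1 3 3 3 3 3 3 3 3 3 3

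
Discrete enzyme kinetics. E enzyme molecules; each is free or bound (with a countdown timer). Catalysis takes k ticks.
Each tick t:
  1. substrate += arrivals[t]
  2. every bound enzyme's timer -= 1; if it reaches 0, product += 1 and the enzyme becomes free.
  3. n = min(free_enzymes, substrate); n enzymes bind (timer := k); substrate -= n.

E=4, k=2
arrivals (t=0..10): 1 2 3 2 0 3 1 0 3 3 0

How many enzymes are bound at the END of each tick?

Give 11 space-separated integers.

t=0: arr=1 -> substrate=0 bound=1 product=0
t=1: arr=2 -> substrate=0 bound=3 product=0
t=2: arr=3 -> substrate=1 bound=4 product=1
t=3: arr=2 -> substrate=1 bound=4 product=3
t=4: arr=0 -> substrate=0 bound=3 product=5
t=5: arr=3 -> substrate=0 bound=4 product=7
t=6: arr=1 -> substrate=0 bound=4 product=8
t=7: arr=0 -> substrate=0 bound=1 product=11
t=8: arr=3 -> substrate=0 bound=3 product=12
t=9: arr=3 -> substrate=2 bound=4 product=12
t=10: arr=0 -> substrate=0 bound=3 product=15

Answer: 1 3 4 4 3 4 4 1 3 4 3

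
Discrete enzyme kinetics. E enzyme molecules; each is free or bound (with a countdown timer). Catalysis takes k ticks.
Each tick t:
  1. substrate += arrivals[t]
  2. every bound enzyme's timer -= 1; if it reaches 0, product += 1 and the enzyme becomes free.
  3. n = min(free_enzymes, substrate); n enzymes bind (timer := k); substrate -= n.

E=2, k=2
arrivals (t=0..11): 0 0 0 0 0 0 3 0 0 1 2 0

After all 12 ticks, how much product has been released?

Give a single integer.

t=0: arr=0 -> substrate=0 bound=0 product=0
t=1: arr=0 -> substrate=0 bound=0 product=0
t=2: arr=0 -> substrate=0 bound=0 product=0
t=3: arr=0 -> substrate=0 bound=0 product=0
t=4: arr=0 -> substrate=0 bound=0 product=0
t=5: arr=0 -> substrate=0 bound=0 product=0
t=6: arr=3 -> substrate=1 bound=2 product=0
t=7: arr=0 -> substrate=1 bound=2 product=0
t=8: arr=0 -> substrate=0 bound=1 product=2
t=9: arr=1 -> substrate=0 bound=2 product=2
t=10: arr=2 -> substrate=1 bound=2 product=3
t=11: arr=0 -> substrate=0 bound=2 product=4

Answer: 4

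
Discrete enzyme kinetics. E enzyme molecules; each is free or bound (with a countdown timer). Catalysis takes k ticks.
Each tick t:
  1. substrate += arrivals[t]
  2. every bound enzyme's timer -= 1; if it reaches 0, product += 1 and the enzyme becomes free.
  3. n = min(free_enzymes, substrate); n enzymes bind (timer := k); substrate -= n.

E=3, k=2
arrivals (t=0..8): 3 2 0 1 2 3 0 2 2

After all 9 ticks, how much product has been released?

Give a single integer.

t=0: arr=3 -> substrate=0 bound=3 product=0
t=1: arr=2 -> substrate=2 bound=3 product=0
t=2: arr=0 -> substrate=0 bound=2 product=3
t=3: arr=1 -> substrate=0 bound=3 product=3
t=4: arr=2 -> substrate=0 bound=3 product=5
t=5: arr=3 -> substrate=2 bound=3 product=6
t=6: arr=0 -> substrate=0 bound=3 product=8
t=7: arr=2 -> substrate=1 bound=3 product=9
t=8: arr=2 -> substrate=1 bound=3 product=11

Answer: 11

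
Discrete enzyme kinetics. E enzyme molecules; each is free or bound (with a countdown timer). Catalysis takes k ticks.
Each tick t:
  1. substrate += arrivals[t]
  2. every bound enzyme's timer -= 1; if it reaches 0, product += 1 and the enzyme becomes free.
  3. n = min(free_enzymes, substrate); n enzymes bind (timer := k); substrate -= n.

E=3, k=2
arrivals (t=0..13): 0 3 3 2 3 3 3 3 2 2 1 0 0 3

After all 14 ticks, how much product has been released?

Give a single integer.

Answer: 18

Derivation:
t=0: arr=0 -> substrate=0 bound=0 product=0
t=1: arr=3 -> substrate=0 bound=3 product=0
t=2: arr=3 -> substrate=3 bound=3 product=0
t=3: arr=2 -> substrate=2 bound=3 product=3
t=4: arr=3 -> substrate=5 bound=3 product=3
t=5: arr=3 -> substrate=5 bound=3 product=6
t=6: arr=3 -> substrate=8 bound=3 product=6
t=7: arr=3 -> substrate=8 bound=3 product=9
t=8: arr=2 -> substrate=10 bound=3 product=9
t=9: arr=2 -> substrate=9 bound=3 product=12
t=10: arr=1 -> substrate=10 bound=3 product=12
t=11: arr=0 -> substrate=7 bound=3 product=15
t=12: arr=0 -> substrate=7 bound=3 product=15
t=13: arr=3 -> substrate=7 bound=3 product=18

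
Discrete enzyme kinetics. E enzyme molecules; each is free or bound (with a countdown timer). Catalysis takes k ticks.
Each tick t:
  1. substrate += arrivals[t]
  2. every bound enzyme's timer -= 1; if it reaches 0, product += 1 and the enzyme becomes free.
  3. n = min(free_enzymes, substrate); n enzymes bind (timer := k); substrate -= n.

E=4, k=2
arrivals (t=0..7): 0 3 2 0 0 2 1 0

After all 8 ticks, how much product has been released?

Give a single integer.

Answer: 7

Derivation:
t=0: arr=0 -> substrate=0 bound=0 product=0
t=1: arr=3 -> substrate=0 bound=3 product=0
t=2: arr=2 -> substrate=1 bound=4 product=0
t=3: arr=0 -> substrate=0 bound=2 product=3
t=4: arr=0 -> substrate=0 bound=1 product=4
t=5: arr=2 -> substrate=0 bound=2 product=5
t=6: arr=1 -> substrate=0 bound=3 product=5
t=7: arr=0 -> substrate=0 bound=1 product=7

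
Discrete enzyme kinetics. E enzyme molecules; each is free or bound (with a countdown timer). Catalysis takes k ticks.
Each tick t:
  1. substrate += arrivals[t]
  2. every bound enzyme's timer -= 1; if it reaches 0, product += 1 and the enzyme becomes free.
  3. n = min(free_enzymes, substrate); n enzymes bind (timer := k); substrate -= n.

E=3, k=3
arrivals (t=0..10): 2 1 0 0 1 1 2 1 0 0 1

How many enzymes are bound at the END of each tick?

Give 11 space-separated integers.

t=0: arr=2 -> substrate=0 bound=2 product=0
t=1: arr=1 -> substrate=0 bound=3 product=0
t=2: arr=0 -> substrate=0 bound=3 product=0
t=3: arr=0 -> substrate=0 bound=1 product=2
t=4: arr=1 -> substrate=0 bound=1 product=3
t=5: arr=1 -> substrate=0 bound=2 product=3
t=6: arr=2 -> substrate=1 bound=3 product=3
t=7: arr=1 -> substrate=1 bound=3 product=4
t=8: arr=0 -> substrate=0 bound=3 product=5
t=9: arr=0 -> substrate=0 bound=2 product=6
t=10: arr=1 -> substrate=0 bound=2 product=7

Answer: 2 3 3 1 1 2 3 3 3 2 2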